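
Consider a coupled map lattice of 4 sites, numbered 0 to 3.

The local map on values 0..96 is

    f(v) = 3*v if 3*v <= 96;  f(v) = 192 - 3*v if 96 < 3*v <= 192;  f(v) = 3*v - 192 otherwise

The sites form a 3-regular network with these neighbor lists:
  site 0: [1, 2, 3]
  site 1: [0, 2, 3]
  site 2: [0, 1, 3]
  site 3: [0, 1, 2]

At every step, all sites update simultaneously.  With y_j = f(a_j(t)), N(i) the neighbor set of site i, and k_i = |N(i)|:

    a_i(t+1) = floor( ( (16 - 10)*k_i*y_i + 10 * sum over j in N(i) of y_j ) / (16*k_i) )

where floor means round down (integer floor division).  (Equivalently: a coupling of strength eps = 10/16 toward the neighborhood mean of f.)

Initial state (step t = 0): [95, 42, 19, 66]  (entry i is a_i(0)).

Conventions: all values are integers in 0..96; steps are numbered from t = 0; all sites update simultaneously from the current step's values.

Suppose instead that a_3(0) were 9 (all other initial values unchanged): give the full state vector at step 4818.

Answer: [6, 6, 6, 6]
Key observation: The state at step 6, [90, 90, 90, 90], reappears at step 14: the system is in a cycle of period 8 from step 6 on.  Therefore the state at step 4818 equals the state at step 6 + ((4818 - 6) mod 8) = 10, which is [6, 6, 6, 6].

Derivation:
t=0: [95, 42, 19, 9]
t=1: [66, 61, 60, 55]
t=2: [12, 12, 13, 15]
t=3: [38, 38, 39, 40]
t=4: [76, 76, 75, 75]
t=5: [34, 34, 34, 34]
t=6: [90, 90, 90, 90]
t=7: [78, 78, 78, 78]
t=8: [42, 42, 42, 42]
t=9: [66, 66, 66, 66]
t=10: [6, 6, 6, 6]
t=11: [18, 18, 18, 18]
t=12: [54, 54, 54, 54]
t=13: [30, 30, 30, 30]
t=14: [90, 90, 90, 90]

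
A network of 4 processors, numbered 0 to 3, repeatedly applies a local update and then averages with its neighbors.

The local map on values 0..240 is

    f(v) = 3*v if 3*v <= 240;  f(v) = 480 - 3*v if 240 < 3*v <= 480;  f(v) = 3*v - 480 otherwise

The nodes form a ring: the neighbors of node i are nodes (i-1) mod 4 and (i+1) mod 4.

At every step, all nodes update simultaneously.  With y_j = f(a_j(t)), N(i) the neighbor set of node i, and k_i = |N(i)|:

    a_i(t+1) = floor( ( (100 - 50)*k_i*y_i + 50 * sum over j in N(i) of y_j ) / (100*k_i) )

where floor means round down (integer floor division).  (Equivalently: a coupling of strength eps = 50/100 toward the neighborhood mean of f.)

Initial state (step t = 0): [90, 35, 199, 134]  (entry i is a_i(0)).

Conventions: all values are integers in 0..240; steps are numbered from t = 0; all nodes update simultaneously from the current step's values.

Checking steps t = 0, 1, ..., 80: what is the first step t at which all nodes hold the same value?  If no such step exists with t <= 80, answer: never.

Simulating step by step:
t=0: [90, 35, 199, 134]  (not all equal)
t=1: [150, 134, 104, 120]  (not all equal)
t=2: [64, 88, 133, 109]  (not all equal)
t=3: [188, 176, 132, 144]  (not all equal)
t=4: [66, 66, 66, 66]  (all equal)

Answer: 4
Key observation: Synchronization is absorbing here: once all nodes are equal they stay equal, and step 4 is the first all-equal step.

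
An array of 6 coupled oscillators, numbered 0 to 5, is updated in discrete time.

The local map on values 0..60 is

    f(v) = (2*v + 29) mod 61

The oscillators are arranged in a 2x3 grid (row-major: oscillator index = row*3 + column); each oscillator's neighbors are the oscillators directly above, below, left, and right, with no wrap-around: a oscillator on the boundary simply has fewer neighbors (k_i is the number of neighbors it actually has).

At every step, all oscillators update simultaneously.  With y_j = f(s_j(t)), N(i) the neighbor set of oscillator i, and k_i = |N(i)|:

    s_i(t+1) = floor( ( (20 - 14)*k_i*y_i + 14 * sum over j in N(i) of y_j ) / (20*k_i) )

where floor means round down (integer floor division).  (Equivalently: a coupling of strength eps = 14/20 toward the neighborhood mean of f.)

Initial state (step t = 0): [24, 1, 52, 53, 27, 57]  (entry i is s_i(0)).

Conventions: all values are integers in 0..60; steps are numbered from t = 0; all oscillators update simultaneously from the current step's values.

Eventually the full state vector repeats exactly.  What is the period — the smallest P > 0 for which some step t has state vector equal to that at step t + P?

Simulating step by step:
t=0: [24, 1, 52, 53, 27, 57]
t=1: [20, 20, 21, 17, 21, 17]
t=2: [5, 8, 6, 6, 5, 7]
t=3: [41, 41, 43, 39, 41, 40]
t=4: [48, 50, 50, 48, 48, 50]
t=5: [4, 5, 7, 3, 4, 5]
t=6: [37, 39, 40, 36, 37, 39]
t=7: [42, 44, 46, 41, 43, 45]
t=8: [52, 55, 57, 52, 54, 57]
t=9: [13, 16, 19, 12, 15, 18]
t=10: [35, 28, 3, 55, 31, 23]
t=11: [25, 31, 23, 28, 21, 26]
t=12: [24, 18, 21, 17, 20, 14]
t=13: [6, 9, 24, 9, 17, 23]
t=14: [45, 27, 26, 29, 25, 10]
t=15: [34, 29, 30, 34, 28, 28]
t=16: [32, 28, 25, 31, 27, 25]
t=17: [28, 24, 20, 27, 23, 19]
t=18: [20, 15, 10, 19, 14, 9]
t=19: [25, 44, 51, 24, 43, 51]
t=20: [30, 35, 25, 30, 35, 24]
t=21: [31, 31, 24, 31, 30, 24]
t=22: [30, 26, 20, 29, 26, 20]
t=23: [24, 19, 12, 24, 18, 12]
t=24: [12, 18, 36, 11, 18, 35]
t=25: [35, 23, 26, 35, 22, 26]
t=26: [29, 20, 17, 28, 20, 17]
t=27: [19, 10, 4, 19, 10, 4]
t=28: [21, 36, 41, 21, 36, 41]
t=29: [20, 35, 46, 20, 35, 46]
t=30: [18, 36, 52, 18, 36, 52]
t=31: [16, 24, 21, 16, 24, 21]
t=32: [5, 10, 12, 5, 10, 12]
t=33: [42, 47, 51, 42, 47, 51]
t=34: [34, 14, 6, 34, 14, 6]
t=35: [43, 48, 46, 43, 48, 46]
t=36: [36, 28, 40, 36, 28, 40]
t=37: [34, 33, 39, 34, 33, 39]
t=38: [35, 37, 41, 35, 37, 41]
t=39: [39, 42, 47, 39, 42, 47]
t=40: [48, 38, 18, 48, 38, 18]
t=41: [17, 25, 18, 17, 25, 18]
t=42: [7, 11, 8, 7, 11, 8]
t=43: [45, 47, 47, 45, 47, 47]
t=44: [38, 14, 1, 38, 14, 1]
t=45: [48, 47, 40, 48, 47, 40]
t=46: [2, 12, 31, 2, 12, 31]
t=47: [40, 42, 38, 40, 42, 38]
t=48: [49, 49, 46, 49, 49, 46]
t=49: [5, 17, 40, 5, 17, 40]
t=50: [26, 21, 31, 26, 21, 31]
t=51: [16, 17, 23, 16, 17, 23]
t=52: [0, 4, 9, 0, 4, 9]
t=53: [31, 37, 43, 31, 37, 43]
t=54: [34, 42, 49, 34, 42, 49]
t=55: [41, 37, 21, 41, 37, 21]
t=56: [47, 36, 21, 47, 36, 21]
t=57: [14, 23, 20, 14, 23, 20]
t=58: [41, 22, 10, 41, 22, 10]
t=59: [36, 29, 36, 36, 29, 36]
t=60: [35, 32, 35, 35, 32, 35]
t=61: [35, 34, 35, 35, 34, 35]
t=62: [37, 36, 37, 37, 36, 37]
t=63: [41, 40, 41, 41, 40, 41]
t=64: [49, 48, 49, 49, 48, 49]
t=65: [4, 3, 4, 4, 3, 4]
t=66: [36, 35, 36, 36, 35, 36]
t=67: [39, 38, 39, 39, 38, 39]
t=68: [45, 44, 45, 45, 44, 45]
t=69: [57, 56, 57, 57, 56, 57]
t=70: [20, 19, 20, 20, 19, 20]
t=71: [7, 6, 7, 7, 6, 7]
t=72: [42, 41, 42, 42, 41, 42]
t=73: [51, 50, 51, 51, 50, 51]
t=74: [8, 7, 8, 8, 7, 8]
t=75: [44, 43, 44, 44, 43, 44]
t=76: [55, 54, 55, 55, 54, 55]
t=77: [16, 15, 16, 16, 15, 16]
t=78: [20, 31, 20, 20, 31, 20]
t=79: [15, 19, 15, 15, 19, 15]
t=80: [40, 30, 40, 40, 30, 40]
t=81: [41, 37, 41, 41, 37, 41]
t=82: [47, 45, 47, 47, 45, 47]
t=83: [20, 31, 20, 20, 31, 20]

Answer: 5
Key observation: The state at step 78, [20, 31, 20, 20, 31, 20], reappears at step 83 — and no state repeats earlier — so the cycle the system enters has period 5.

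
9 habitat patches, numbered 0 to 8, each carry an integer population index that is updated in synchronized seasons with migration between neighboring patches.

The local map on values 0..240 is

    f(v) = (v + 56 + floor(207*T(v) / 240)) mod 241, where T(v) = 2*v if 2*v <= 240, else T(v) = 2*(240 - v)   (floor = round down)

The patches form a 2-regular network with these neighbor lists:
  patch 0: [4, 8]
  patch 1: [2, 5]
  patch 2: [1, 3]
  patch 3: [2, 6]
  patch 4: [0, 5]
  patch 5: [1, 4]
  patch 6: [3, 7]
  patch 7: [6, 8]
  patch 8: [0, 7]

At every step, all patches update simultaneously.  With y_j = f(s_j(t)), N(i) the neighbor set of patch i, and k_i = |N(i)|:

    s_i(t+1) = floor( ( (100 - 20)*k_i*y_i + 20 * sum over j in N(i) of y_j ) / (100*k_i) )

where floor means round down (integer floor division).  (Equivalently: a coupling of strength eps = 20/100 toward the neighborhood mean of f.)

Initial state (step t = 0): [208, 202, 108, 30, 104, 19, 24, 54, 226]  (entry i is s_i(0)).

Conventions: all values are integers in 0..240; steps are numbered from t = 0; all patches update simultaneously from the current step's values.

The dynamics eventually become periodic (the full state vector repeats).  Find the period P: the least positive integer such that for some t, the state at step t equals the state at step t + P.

Simulating step by step:
t=0: [208, 202, 108, 30, 104, 19, 24, 54, 226]
t=1: [78, 87, 109, 132, 96, 103, 130, 181, 80]
t=2: [32, 62, 108, 131, 73, 88, 130, 94, 38]
t=3: [131, 195, 123, 131, 30, 66, 127, 86, 148]
t=4: [133, 107, 133, 134, 146, 210, 127, 64, 115]
t=5: [130, 105, 129, 131, 119, 83, 144, 210, 138]
t=6: [133, 98, 131, 133, 128, 56, 120, 86, 123]
t=7: [133, 99, 128, 133, 142, 188, 131, 67, 129]
t=8: [131, 90, 130, 132, 123, 94, 144, 217, 145]
t=9: [133, 68, 126, 132, 131, 76, 119, 81, 118]
t=10: [132, 15, 122, 134, 122, 31, 128, 55, 125]
t=11: [134, 104, 134, 132, 139, 135, 142, 191, 144]
t=12: [130, 104, 127, 132, 128, 127, 123, 97, 121]
t=13: [134, 105, 131, 133, 135, 132, 132, 91, 134]
t=14: [131, 107, 130, 132, 131, 129, 125, 76, 124]
t=15: [134, 111, 131, 133, 134, 132, 125, 45, 126]
t=16: [131, 120, 132, 132, 131, 131, 141, 169, 140]
t=17: [133, 140, 133, 132, 134, 134, 124, 110, 125]
t=18: [132, 127, 131, 133, 131, 130, 135, 118, 135]
t=19: [132, 135, 134, 132, 133, 134, 131, 135, 131]
t=20: [133, 131, 131, 132, 132, 131, 133, 131, 133]
t=21: [132, 134, 133, 133, 133, 133, 132, 133, 132]
t=22: [132, 131, 131, 132, 132, 131, 132, 132, 132]
t=23: [133, 134, 133, 133, 133, 133, 133, 133, 133]
t=24: [132, 131, 131, 132, 132, 131, 132, 132, 132]

Answer: 2
Key observation: The state at step 22, [132, 131, 131, 132, 132, 131, 132, 132, 132], reappears at step 24 — and no state repeats earlier — so the cycle the system enters has period 2.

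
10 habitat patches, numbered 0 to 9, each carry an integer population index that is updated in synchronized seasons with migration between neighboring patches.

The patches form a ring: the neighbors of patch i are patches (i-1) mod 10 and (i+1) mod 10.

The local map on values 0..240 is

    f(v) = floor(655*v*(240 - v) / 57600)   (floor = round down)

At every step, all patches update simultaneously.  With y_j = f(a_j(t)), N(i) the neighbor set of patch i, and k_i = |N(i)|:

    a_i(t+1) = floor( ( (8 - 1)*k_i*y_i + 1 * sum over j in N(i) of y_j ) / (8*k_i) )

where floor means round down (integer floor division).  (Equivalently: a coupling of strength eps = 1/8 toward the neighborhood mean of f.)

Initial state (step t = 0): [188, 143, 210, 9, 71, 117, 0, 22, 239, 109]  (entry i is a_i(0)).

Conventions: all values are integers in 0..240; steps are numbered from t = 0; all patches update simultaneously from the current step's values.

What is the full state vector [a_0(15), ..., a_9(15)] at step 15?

Simulating step by step:
t=0: [188, 143, 210, 9, 71, 117, 0, 22, 239, 109]
t=1: [117, 148, 73, 33, 130, 151, 13, 47, 15, 148]
t=2: [161, 153, 135, 86, 156, 145, 44, 94, 49, 147]
t=3: [145, 151, 159, 150, 149, 151, 105, 149, 112, 151]
t=4: [155, 151, 146, 152, 153, 152, 160, 155, 161, 152]
t=5: [149, 152, 155, 152, 151, 151, 145, 148, 144, 151]
t=6: [153, 151, 149, 151, 152, 152, 155, 154, 156, 152]
t=7: [151, 152, 153, 152, 152, 151, 149, 149, 149, 151]
t=8: [152, 151, 151, 151, 152, 152, 153, 154, 153, 152]
t=9: [152, 152, 152, 152, 152, 151, 151, 150, 151, 151]
t=10: [152, 152, 152, 152, 152, 152, 152, 152, 152, 152]
t=11: [152, 152, 152, 152, 152, 152, 152, 152, 152, 152]
t=12: [152, 152, 152, 152, 152, 152, 152, 152, 152, 152]
t=13: [152, 152, 152, 152, 152, 152, 152, 152, 152, 152]
t=14: [152, 152, 152, 152, 152, 152, 152, 152, 152, 152]
t=15: [152, 152, 152, 152, 152, 152, 152, 152, 152, 152]

Answer: [152, 152, 152, 152, 152, 152, 152, 152, 152, 152]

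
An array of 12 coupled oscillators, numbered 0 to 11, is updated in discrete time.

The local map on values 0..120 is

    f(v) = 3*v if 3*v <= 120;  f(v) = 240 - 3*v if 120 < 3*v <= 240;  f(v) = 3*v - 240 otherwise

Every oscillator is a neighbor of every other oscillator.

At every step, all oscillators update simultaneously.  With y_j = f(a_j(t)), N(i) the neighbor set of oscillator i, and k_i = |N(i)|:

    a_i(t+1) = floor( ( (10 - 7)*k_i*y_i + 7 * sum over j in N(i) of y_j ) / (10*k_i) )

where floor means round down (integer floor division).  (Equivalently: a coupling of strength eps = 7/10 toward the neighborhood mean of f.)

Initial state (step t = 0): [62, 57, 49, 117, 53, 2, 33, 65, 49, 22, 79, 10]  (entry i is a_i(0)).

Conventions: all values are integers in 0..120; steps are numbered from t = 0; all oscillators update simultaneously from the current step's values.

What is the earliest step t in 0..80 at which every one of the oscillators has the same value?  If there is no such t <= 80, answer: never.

Simulating step by step:
t=0: [62, 57, 49, 117, 53, 2, 33, 65, 49, 22, 79, 10]  (not all equal)
t=1: [60, 64, 69, 73, 66, 49, 71, 58, 69, 63, 48, 54]  (not all equal)
t=2: [55, 52, 49, 46, 51, 63, 47, 56, 49, 53, 63, 59]  (not all equal)
t=3: [78, 80, 82, 84, 81, 72, 83, 77, 82, 79, 72, 75]  (not all equal)
t=4: [8, 7, 8, 10, 8, 13, 9, 9, 8, 8, 13, 10]  (not all equal)
t=5: [26, 26, 26, 28, 26, 30, 27, 27, 26, 26, 30, 28]  (not all equal)
t=6: [80, 80, 80, 82, 80, 83, 81, 81, 80, 80, 83, 82]  (not all equal)
t=7: [2, 2, 2, 3, 2, 4, 3, 3, 2, 2, 4, 3]  (not all equal)
t=8: [7, 7, 7, 8, 7, 8, 8, 8, 7, 7, 8, 8]  (not all equal)
t=9: [22, 22, 22, 22, 22, 22, 22, 22, 22, 22, 22, 22]  (all equal)

Answer: 9
Key observation: Synchronization is absorbing here: once all oscillators are equal they stay equal, and step 9 is the first all-equal step.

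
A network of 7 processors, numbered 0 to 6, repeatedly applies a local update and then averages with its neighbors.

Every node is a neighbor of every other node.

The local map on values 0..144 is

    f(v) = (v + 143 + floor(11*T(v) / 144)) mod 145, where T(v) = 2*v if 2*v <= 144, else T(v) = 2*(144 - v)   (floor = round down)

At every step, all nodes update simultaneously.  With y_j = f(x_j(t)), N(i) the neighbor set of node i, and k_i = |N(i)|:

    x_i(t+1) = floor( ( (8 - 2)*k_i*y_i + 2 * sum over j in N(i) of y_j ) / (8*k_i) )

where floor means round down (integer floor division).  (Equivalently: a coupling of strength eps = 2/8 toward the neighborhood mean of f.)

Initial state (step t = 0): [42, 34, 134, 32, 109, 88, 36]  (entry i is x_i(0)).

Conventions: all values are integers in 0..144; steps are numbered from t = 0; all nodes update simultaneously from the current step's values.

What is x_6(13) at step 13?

Simulating step by step:
t=0: [42, 34, 134, 32, 109, 88, 36]
t=1: [53, 46, 114, 44, 99, 87, 48]
t=2: [63, 57, 103, 55, 94, 87, 59]
t=3: [72, 67, 99, 66, 93, 89, 70]
t=4: [82, 78, 98, 77, 94, 92, 80]
t=5: [89, 87, 99, 87, 97, 95, 88]
t=6: [95, 94, 101, 94, 100, 99, 94]
t=7: [100, 99, 103, 99, 103, 102, 99]
t=8: [104, 103, 106, 103, 106, 105, 103]
t=9: [107, 107, 108, 107, 108, 107, 107]
t=10: [110, 110, 110, 110, 110, 110, 110]
t=11: [113, 113, 113, 113, 113, 113, 113]
t=12: [115, 115, 115, 115, 115, 115, 115]
t=13: [117, 117, 117, 117, 117, 117, 117]

Answer: x_6(13) = 117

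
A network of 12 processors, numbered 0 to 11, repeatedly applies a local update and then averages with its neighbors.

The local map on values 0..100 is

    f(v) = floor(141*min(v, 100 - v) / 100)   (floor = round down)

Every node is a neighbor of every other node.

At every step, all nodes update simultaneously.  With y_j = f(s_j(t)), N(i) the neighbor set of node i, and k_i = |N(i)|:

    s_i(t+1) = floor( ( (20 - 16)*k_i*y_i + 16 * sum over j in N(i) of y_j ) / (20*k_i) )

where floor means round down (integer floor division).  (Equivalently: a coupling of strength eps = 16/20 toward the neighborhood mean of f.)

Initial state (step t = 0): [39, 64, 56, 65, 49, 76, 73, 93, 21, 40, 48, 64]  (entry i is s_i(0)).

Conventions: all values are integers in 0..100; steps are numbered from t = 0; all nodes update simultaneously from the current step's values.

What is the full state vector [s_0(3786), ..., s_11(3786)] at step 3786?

Simulating step by step:
t=0: [39, 64, 56, 65, 49, 76, 73, 93, 21, 40, 48, 64]
t=1: [48, 47, 49, 47, 49, 45, 46, 42, 44, 48, 49, 47]
t=2: [65, 65, 66, 65, 66, 65, 65, 64, 65, 65, 66, 65]
t=3: [48, 48, 48, 48, 48, 48, 48, 48, 48, 48, 48, 48]
t=4: [67, 67, 67, 67, 67, 67, 67, 67, 67, 67, 67, 67]
t=5: [46, 46, 46, 46, 46, 46, 46, 46, 46, 46, 46, 46]
t=6: [64, 64, 64, 64, 64, 64, 64, 64, 64, 64, 64, 64]
t=7: [50, 50, 50, 50, 50, 50, 50, 50, 50, 50, 50, 50]
t=8: [70, 70, 70, 70, 70, 70, 70, 70, 70, 70, 70, 70]
t=9: [42, 42, 42, 42, 42, 42, 42, 42, 42, 42, 42, 42]
t=10: [59, 59, 59, 59, 59, 59, 59, 59, 59, 59, 59, 59]
t=11: [57, 57, 57, 57, 57, 57, 57, 57, 57, 57, 57, 57]
t=12: [60, 60, 60, 60, 60, 60, 60, 60, 60, 60, 60, 60]
t=13: [56, 56, 56, 56, 56, 56, 56, 56, 56, 56, 56, 56]
t=14: [62, 62, 62, 62, 62, 62, 62, 62, 62, 62, 62, 62]
t=15: [53, 53, 53, 53, 53, 53, 53, 53, 53, 53, 53, 53]
t=16: [66, 66, 66, 66, 66, 66, 66, 66, 66, 66, 66, 66]
t=17: [47, 47, 47, 47, 47, 47, 47, 47, 47, 47, 47, 47]
t=18: [66, 66, 66, 66, 66, 66, 66, 66, 66, 66, 66, 66]

Answer: [66, 66, 66, 66, 66, 66, 66, 66, 66, 66, 66, 66]
Key observation: The state at step 16, [66, 66, 66, 66, 66, 66, 66, 66, 66, 66, 66, 66], reappears at step 18: the system is in a cycle of period 2 from step 16 on.  Therefore the state at step 3786 equals the state at step 16 + ((3786 - 16) mod 2) = 16, which is [66, 66, 66, 66, 66, 66, 66, 66, 66, 66, 66, 66].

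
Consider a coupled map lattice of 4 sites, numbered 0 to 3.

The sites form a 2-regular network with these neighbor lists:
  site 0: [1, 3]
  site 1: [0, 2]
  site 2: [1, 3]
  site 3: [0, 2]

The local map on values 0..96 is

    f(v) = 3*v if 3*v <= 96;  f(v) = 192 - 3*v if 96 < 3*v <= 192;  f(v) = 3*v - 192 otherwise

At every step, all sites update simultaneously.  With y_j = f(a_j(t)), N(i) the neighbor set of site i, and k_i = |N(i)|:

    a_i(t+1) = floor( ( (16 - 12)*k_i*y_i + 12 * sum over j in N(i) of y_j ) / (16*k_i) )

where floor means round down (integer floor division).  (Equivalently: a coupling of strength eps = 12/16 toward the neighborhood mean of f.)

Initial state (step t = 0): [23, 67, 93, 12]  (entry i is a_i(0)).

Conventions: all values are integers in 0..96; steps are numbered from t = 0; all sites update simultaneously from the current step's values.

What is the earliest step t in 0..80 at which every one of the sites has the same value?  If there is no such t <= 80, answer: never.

Answer: 7
Key observation: Synchronization is absorbing here: once all sites are equal they stay equal, and step 7 is the first all-equal step.

Derivation:
t=0: [23, 67, 93, 12]  (not all equal)
t=1: [34, 60, 38, 67]  (not all equal)
t=2: [30, 66, 27, 65]  (not all equal)
t=3: [25, 65, 23, 64]  (not all equal)
t=4: [19, 54, 18, 54]  (not all equal)
t=5: [36, 49, 36, 49]  (not all equal)
t=6: [54, 74, 54, 74]  (not all equal)
t=7: [30, 30, 30, 30]  (all equal)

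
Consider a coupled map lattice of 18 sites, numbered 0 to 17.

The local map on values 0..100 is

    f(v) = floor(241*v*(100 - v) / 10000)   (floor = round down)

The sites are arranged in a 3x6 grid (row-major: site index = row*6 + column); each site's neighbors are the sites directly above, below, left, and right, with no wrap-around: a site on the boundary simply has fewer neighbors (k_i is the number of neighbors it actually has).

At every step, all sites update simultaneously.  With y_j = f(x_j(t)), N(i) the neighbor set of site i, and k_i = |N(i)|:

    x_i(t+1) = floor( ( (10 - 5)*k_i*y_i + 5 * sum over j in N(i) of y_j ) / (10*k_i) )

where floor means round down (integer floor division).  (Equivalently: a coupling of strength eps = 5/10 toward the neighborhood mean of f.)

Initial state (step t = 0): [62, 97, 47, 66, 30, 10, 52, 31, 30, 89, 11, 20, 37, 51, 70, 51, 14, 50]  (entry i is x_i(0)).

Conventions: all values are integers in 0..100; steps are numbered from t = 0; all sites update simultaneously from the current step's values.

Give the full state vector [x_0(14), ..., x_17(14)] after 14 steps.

Simulating step by step:
t=0: [62, 97, 47, 66, 30, 10, 52, 31, 30, 89, 11, 20, 37, 51, 70, 51, 14, 50]
t=1: [44, 31, 48, 49, 41, 32, 57, 47, 48, 34, 29, 36, 58, 56, 53, 47, 38, 46]
t=2: [57, 55, 58, 58, 55, 54, 59, 58, 59, 55, 52, 54, 58, 59, 59, 58, 56, 57]
t=3: [58, 58, 58, 58, 59, 59, 58, 58, 58, 58, 59, 59, 58, 58, 58, 58, 59, 59]
t=4: [58, 58, 58, 58, 58, 58, 58, 58, 58, 58, 58, 58, 58, 58, 58, 58, 58, 58]
t=5: [58, 58, 58, 58, 58, 58, 58, 58, 58, 58, 58, 58, 58, 58, 58, 58, 58, 58]
t=6: [58, 58, 58, 58, 58, 58, 58, 58, 58, 58, 58, 58, 58, 58, 58, 58, 58, 58]
t=7: [58, 58, 58, 58, 58, 58, 58, 58, 58, 58, 58, 58, 58, 58, 58, 58, 58, 58]
t=8: [58, 58, 58, 58, 58, 58, 58, 58, 58, 58, 58, 58, 58, 58, 58, 58, 58, 58]
t=9: [58, 58, 58, 58, 58, 58, 58, 58, 58, 58, 58, 58, 58, 58, 58, 58, 58, 58]
t=10: [58, 58, 58, 58, 58, 58, 58, 58, 58, 58, 58, 58, 58, 58, 58, 58, 58, 58]
t=11: [58, 58, 58, 58, 58, 58, 58, 58, 58, 58, 58, 58, 58, 58, 58, 58, 58, 58]
t=12: [58, 58, 58, 58, 58, 58, 58, 58, 58, 58, 58, 58, 58, 58, 58, 58, 58, 58]
t=13: [58, 58, 58, 58, 58, 58, 58, 58, 58, 58, 58, 58, 58, 58, 58, 58, 58, 58]
t=14: [58, 58, 58, 58, 58, 58, 58, 58, 58, 58, 58, 58, 58, 58, 58, 58, 58, 58]

Answer: [58, 58, 58, 58, 58, 58, 58, 58, 58, 58, 58, 58, 58, 58, 58, 58, 58, 58]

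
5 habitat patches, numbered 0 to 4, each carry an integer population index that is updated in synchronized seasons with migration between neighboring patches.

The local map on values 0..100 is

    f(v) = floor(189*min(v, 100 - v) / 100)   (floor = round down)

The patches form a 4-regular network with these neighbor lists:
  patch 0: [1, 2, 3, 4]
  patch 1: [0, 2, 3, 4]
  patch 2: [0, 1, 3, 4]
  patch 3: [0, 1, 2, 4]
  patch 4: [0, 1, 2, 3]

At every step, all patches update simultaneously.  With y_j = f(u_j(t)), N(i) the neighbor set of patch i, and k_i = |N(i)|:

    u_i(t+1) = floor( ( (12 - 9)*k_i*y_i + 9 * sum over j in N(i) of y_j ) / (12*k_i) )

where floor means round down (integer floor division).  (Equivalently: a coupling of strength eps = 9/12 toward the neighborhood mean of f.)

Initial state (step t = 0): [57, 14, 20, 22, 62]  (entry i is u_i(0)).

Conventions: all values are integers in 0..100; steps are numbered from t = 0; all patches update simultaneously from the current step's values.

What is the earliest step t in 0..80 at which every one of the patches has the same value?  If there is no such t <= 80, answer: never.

Answer: 2
Key observation: Synchronization is absorbing here: once all patches are equal they stay equal, and step 2 is the first all-equal step.

Derivation:
t=0: [57, 14, 20, 22, 62]  (not all equal)
t=1: [53, 49, 50, 50, 52]  (not all equal)
t=2: [91, 91, 91, 91, 91]  (all equal)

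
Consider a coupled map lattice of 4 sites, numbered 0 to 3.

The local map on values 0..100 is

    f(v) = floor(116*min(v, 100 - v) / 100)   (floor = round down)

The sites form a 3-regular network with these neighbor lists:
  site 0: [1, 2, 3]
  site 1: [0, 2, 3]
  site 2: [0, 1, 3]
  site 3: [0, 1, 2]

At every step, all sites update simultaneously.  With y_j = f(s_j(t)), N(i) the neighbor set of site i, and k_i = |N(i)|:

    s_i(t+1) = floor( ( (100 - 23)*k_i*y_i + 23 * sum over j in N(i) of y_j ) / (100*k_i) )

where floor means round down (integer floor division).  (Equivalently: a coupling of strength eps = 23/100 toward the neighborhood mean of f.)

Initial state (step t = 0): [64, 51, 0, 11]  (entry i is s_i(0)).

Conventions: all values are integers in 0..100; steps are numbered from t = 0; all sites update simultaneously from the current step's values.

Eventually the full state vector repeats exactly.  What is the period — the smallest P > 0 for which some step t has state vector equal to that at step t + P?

Answer: 2
Key observation: The state at step 11, [52, 52, 52, 52], reappears at step 13 — and no state repeats earlier — so the cycle the system enters has period 2.

Derivation:
t=0: [64, 51, 0, 11]
t=1: [36, 47, 8, 16]
t=2: [37, 46, 15, 21]
t=3: [39, 47, 22, 27]
t=4: [43, 49, 29, 33]
t=5: [47, 52, 36, 39]
t=6: [52, 53, 43, 46]
t=7: [54, 53, 50, 52]
t=8: [53, 54, 57, 55]
t=9: [53, 52, 49, 52]
t=10: [54, 55, 55, 55]
t=11: [52, 52, 52, 52]
t=12: [55, 55, 55, 55]
t=13: [52, 52, 52, 52]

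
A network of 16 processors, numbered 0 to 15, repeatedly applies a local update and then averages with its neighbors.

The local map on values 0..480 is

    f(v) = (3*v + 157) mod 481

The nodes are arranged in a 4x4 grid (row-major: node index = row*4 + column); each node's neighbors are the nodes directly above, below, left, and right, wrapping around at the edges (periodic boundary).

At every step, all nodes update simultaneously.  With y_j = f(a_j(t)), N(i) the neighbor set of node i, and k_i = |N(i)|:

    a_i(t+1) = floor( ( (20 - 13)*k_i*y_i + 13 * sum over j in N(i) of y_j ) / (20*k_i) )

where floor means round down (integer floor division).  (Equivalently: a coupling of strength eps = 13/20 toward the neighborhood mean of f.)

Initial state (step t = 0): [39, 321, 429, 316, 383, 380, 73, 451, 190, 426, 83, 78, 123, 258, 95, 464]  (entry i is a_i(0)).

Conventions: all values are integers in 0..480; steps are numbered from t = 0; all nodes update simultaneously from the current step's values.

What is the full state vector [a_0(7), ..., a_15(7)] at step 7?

Answer: [227, 224, 341, 244, 163, 270, 387, 296, 247, 263, 377, 261, 230, 238, 248, 231]

Derivation:
t=0: [39, 321, 429, 316, 383, 380, 73, 451, 190, 426, 83, 78, 123, 258, 95, 464]
t=1: [208, 227, 182, 122, 270, 336, 263, 227, 289, 399, 415, 270, 190, 339, 311, 203]
t=2: [210, 277, 238, 203, 151, 269, 361, 208, 127, 286, 314, 187, 225, 256, 233, 168]
t=3: [235, 194, 293, 290, 153, 79, 232, 255, 145, 122, 201, 192, 283, 286, 318, 265]
t=4: [214, 236, 163, 244, 262, 269, 323, 288, 115, 150, 230, 299, 180, 98, 194, 247]
t=5: [350, 286, 255, 298, 226, 185, 153, 203, 152, 180, 232, 172, 271, 317, 317, 304]
t=6: [167, 191, 223, 206, 269, 204, 263, 224, 171, 218, 242, 212, 105, 119, 224, 108]
t=7: [227, 224, 341, 244, 163, 270, 387, 296, 247, 263, 377, 261, 230, 238, 248, 231]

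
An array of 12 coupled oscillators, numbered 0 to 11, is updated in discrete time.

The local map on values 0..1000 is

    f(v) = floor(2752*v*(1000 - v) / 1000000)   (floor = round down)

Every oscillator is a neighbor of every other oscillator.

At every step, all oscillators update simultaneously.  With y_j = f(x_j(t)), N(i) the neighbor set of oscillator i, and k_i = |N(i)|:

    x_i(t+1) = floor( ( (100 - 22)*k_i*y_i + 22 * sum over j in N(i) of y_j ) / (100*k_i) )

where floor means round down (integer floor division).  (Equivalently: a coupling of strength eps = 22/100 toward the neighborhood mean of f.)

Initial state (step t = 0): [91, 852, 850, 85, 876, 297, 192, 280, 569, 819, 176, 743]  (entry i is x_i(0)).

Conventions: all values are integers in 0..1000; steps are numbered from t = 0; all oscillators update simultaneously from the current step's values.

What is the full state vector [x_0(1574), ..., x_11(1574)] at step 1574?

Simulating step by step:
t=0: [91, 852, 850, 85, 876, 297, 192, 280, 569, 819, 176, 743]
t=1: [272, 363, 365, 262, 326, 536, 423, 520, 612, 409, 403, 498]
t=2: [566, 636, 637, 557, 612, 673, 663, 674, 649, 658, 656, 675]
t=3: [665, 635, 634, 667, 647, 611, 618, 610, 627, 621, 623, 609]
t=4: [619, 637, 638, 617, 630, 650, 646, 650, 642, 645, 644, 651]
t=5: [645, 635, 634, 646, 639, 627, 630, 627, 632, 630, 630, 627]
t=6: [632, 637, 638, 631, 635, 641, 640, 641, 639, 640, 640, 641]
t=7: [638, 635, 635, 638, 636, 633, 634, 633, 634, 634, 634, 633]
t=8: [635, 637, 637, 635, 637, 638, 637, 638, 637, 637, 637, 638]
t=9: [636, 635, 635, 636, 635, 635, 635, 635, 635, 635, 635, 635]
t=10: [637, 637, 637, 637, 637, 637, 637, 637, 637, 637, 637, 637]
t=11: [636, 636, 636, 636, 636, 636, 636, 636, 636, 636, 636, 636]
t=12: [637, 637, 637, 637, 637, 637, 637, 637, 637, 637, 637, 637]

Answer: [637, 637, 637, 637, 637, 637, 637, 637, 637, 637, 637, 637]
Key observation: The state at step 10, [637, 637, 637, 637, 637, 637, 637, 637, 637, 637, 637, 637], reappears at step 12: the system is in a cycle of period 2 from step 10 on.  Therefore the state at step 1574 equals the state at step 10 + ((1574 - 10) mod 2) = 10, which is [637, 637, 637, 637, 637, 637, 637, 637, 637, 637, 637, 637].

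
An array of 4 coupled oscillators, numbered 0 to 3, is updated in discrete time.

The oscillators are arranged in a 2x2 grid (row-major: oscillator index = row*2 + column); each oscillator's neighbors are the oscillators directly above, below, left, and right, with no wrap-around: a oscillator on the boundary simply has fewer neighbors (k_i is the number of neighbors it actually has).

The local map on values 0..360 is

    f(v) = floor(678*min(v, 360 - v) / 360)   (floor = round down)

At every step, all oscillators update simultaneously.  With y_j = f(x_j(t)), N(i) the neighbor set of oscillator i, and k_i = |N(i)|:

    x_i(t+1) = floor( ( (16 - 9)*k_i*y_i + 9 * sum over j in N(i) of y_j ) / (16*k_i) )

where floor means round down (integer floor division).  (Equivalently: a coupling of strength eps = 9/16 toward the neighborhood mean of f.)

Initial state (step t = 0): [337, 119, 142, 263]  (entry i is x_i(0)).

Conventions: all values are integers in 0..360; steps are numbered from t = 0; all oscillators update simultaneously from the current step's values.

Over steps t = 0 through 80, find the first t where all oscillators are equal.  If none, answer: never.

Answer: 15
Key observation: Synchronization is absorbing here: once all oscillators are equal they stay equal, and step 15 is the first all-equal step.

Derivation:
t=0: [337, 119, 142, 263]  (not all equal)
t=1: [156, 161, 180, 217]  (not all equal)
t=2: [308, 290, 306, 298]  (not all equal)
t=3: [107, 117, 104, 116]  (not all equal)
t=4: [204, 214, 203, 212]  (not all equal)
t=5: [288, 280, 289, 281]  (not all equal)
t=6: [138, 145, 137, 144]  (not all equal)
t=7: [262, 268, 261, 267]  (not all equal)
t=8: [181, 176, 182, 177]  (not all equal)
t=9: [334, 333, 335, 333]  (not all equal)
t=10: [48, 49, 48, 49]  (not all equal)
t=11: [90, 91, 90, 91]  (not all equal)
t=12: [169, 170, 169, 170]  (not all equal)
t=13: [318, 319, 318, 319]  (not all equal)
t=14: [78, 77, 78, 77]  (not all equal)
t=15: [145, 145, 145, 145]  (all equal)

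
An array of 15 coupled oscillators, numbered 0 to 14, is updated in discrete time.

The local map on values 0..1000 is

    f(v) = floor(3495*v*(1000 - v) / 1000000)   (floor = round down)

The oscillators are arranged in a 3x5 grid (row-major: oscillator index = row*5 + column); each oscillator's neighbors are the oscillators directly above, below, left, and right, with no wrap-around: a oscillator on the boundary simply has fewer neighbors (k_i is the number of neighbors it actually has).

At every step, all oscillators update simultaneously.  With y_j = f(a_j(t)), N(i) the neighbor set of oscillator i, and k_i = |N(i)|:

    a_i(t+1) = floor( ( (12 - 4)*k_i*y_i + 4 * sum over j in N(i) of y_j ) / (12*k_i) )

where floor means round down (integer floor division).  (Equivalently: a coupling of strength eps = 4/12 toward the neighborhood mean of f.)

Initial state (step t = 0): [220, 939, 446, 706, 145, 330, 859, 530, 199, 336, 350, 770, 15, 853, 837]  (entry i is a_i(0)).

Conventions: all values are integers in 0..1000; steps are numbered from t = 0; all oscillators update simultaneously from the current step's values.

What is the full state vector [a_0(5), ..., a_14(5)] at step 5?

Answer: [472, 511, 672, 542, 442, 533, 481, 624, 474, 415, 594, 513, 582, 449, 403]

Derivation:
t=0: [220, 939, 446, 706, 145, 330, 859, 530, 199, 336, 350, 770, 15, 853, 837]
t=1: [561, 342, 774, 689, 539, 716, 487, 737, 605, 682, 761, 553, 248, 412, 520]
t=2: [822, 784, 653, 755, 829, 736, 835, 698, 809, 790, 685, 815, 699, 826, 848]
t=3: [552, 592, 746, 633, 534, 646, 531, 702, 565, 551, 703, 569, 686, 526, 480]
t=4: [849, 828, 706, 806, 858, 806, 849, 749, 845, 864, 762, 832, 774, 856, 870]
t=5: [472, 511, 672, 542, 442, 533, 481, 624, 474, 415, 594, 513, 582, 449, 403]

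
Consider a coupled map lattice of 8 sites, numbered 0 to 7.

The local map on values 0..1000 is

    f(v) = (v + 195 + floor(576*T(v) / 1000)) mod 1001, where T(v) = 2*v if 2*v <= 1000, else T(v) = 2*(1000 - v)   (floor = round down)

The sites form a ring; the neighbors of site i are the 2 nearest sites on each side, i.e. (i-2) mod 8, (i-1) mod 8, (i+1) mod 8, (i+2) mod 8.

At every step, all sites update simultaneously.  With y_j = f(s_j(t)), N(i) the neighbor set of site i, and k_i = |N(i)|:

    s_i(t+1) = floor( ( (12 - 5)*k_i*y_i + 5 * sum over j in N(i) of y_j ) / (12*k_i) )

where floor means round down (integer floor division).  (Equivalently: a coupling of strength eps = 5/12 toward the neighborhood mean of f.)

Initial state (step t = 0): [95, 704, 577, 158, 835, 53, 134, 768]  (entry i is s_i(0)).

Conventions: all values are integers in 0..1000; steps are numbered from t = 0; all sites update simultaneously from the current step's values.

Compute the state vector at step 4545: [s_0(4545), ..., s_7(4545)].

Simulating step by step:
t=0: [95, 704, 577, 158, 835, 53, 134, 768]
t=1: [358, 286, 295, 418, 292, 332, 402, 282]
t=2: [823, 752, 763, 405, 676, 715, 398, 752]
t=3: [205, 212, 213, 135, 202, 199, 126, 211]
t=4: [622, 632, 631, 549, 598, 595, 536, 626]
t=5: [251, 250, 251, 257, 256, 256, 259, 251]
t=6: [736, 735, 737, 744, 745, 745, 747, 737]
t=7: [233, 233, 233, 232, 232, 232, 232, 233]
t=8: [695, 695, 695, 694, 694, 694, 694, 695]
t=9: [240, 240, 240, 240, 240, 240, 240, 240]
t=10: [711, 711, 711, 711, 711, 711, 711, 711]
t=11: [237, 237, 237, 237, 237, 237, 237, 237]
t=12: [705, 705, 705, 705, 705, 705, 705, 705]
t=13: [238, 238, 238, 238, 238, 238, 238, 238]
t=14: [707, 707, 707, 707, 707, 707, 707, 707]
t=15: [238, 238, 238, 238, 238, 238, 238, 238]

Answer: [238, 238, 238, 238, 238, 238, 238, 238]
Key observation: The state at step 13, [238, 238, 238, 238, 238, 238, 238, 238], reappears at step 15: the system is in a cycle of period 2 from step 13 on.  Therefore the state at step 4545 equals the state at step 13 + ((4545 - 13) mod 2) = 13, which is [238, 238, 238, 238, 238, 238, 238, 238].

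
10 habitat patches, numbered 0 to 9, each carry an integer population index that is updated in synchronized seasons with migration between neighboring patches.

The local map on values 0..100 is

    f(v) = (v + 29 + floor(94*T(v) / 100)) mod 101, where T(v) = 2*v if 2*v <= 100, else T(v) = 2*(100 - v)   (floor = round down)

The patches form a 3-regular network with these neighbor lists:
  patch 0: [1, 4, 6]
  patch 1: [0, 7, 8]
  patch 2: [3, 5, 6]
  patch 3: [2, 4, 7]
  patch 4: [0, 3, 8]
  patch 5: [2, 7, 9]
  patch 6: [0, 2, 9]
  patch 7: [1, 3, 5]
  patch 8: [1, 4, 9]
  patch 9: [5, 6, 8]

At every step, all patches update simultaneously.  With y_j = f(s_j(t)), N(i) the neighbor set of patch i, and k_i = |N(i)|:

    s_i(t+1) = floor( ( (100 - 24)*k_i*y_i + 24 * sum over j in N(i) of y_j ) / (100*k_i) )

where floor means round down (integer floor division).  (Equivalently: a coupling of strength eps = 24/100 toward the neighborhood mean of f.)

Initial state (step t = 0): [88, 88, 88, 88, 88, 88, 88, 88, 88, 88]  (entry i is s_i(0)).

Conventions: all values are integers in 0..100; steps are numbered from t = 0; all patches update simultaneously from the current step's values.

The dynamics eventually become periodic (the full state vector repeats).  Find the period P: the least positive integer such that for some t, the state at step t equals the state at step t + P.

Simulating step by step:
t=0: [88, 88, 88, 88, 88, 88, 88, 88, 88, 88]
t=1: [38, 38, 38, 38, 38, 38, 38, 38, 38, 38]
t=2: [37, 37, 37, 37, 37, 37, 37, 37, 37, 37]
t=3: [34, 34, 34, 34, 34, 34, 34, 34, 34, 34]
t=4: [25, 25, 25, 25, 25, 25, 25, 25, 25, 25]
t=5: [0, 0, 0, 0, 0, 0, 0, 0, 0, 0]
t=6: [29, 29, 29, 29, 29, 29, 29, 29, 29, 29]
t=7: [11, 11, 11, 11, 11, 11, 11, 11, 11, 11]
t=8: [60, 60, 60, 60, 60, 60, 60, 60, 60, 60]
t=9: [63, 63, 63, 63, 63, 63, 63, 63, 63, 63]
t=10: [60, 60, 60, 60, 60, 60, 60, 60, 60, 60]

Answer: 2
Key observation: The state at step 8, [60, 60, 60, 60, 60, 60, 60, 60, 60, 60], reappears at step 10 — and no state repeats earlier — so the cycle the system enters has period 2.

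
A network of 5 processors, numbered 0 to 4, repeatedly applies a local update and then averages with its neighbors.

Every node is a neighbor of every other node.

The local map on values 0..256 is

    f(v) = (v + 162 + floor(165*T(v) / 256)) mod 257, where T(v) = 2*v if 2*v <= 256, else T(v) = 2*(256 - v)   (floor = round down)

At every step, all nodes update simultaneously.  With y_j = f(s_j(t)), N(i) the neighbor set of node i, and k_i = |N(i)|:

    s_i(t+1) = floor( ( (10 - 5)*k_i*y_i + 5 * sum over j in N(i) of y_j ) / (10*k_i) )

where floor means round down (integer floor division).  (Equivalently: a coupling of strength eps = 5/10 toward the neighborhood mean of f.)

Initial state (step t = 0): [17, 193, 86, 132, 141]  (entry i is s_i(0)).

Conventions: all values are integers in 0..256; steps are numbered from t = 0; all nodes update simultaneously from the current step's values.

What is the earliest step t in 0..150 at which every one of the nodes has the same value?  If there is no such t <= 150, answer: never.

Answer: 4
Key observation: Synchronization is absorbing here: once all nodes are equal they stay equal, and step 4 is the first all-equal step.

Derivation:
t=0: [17, 193, 86, 132, 141]  (not all equal)
t=1: [183, 175, 146, 182, 181]  (not all equal)
t=2: [183, 184, 187, 183, 183]  (not all equal)
t=3: [181, 181, 180, 181, 181]  (not all equal)
t=4: [182, 182, 182, 182, 182]  (all equal)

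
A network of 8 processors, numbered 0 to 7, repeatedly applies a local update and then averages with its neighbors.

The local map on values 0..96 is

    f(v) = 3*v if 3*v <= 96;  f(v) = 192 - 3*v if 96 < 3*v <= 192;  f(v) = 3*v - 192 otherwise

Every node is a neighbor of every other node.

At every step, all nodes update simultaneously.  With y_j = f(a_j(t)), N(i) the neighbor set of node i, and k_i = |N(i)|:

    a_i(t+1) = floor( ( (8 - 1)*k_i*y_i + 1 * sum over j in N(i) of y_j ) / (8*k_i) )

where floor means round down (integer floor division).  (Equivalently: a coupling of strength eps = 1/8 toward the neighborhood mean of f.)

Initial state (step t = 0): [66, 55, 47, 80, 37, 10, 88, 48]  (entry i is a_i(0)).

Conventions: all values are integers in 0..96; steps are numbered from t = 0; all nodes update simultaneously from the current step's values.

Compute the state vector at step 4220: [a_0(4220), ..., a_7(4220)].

Answer: [84, 84, 84, 84, 84, 84, 84, 84]
Key observation: The state at step 21, [60, 60, 60, 60, 60, 60, 60, 60], reappears at step 25: the system is in a cycle of period 4 from step 21 on.  Therefore the state at step 4220 equals the state at step 21 + ((4220 - 21) mod 4) = 24, which is [84, 84, 84, 84, 84, 84, 84, 84].

Derivation:
t=0: [66, 55, 47, 80, 37, 10, 88, 48]
t=1: [11, 29, 50, 47, 75, 32, 68, 47]
t=2: [35, 81, 43, 50, 35, 89, 17, 50]
t=3: [83, 52, 62, 44, 83, 73, 52, 44]
t=4: [54, 36, 11, 57, 54, 29, 36, 57]
t=5: [32, 78, 35, 24, 32, 81, 78, 24]
t=6: [92, 45, 84, 71, 92, 53, 45, 71]
t=7: [79, 56, 58, 25, 79, 35, 56, 25]
t=8: [45, 27, 22, 71, 45, 81, 27, 71]
t=9: [56, 77, 64, 25, 56, 51, 77, 25]
t=10: [26, 39, 5, 69, 26, 39, 39, 69]
t=11: [74, 71, 20, 20, 74, 71, 71, 20]
t=12: [31, 23, 56, 56, 31, 23, 23, 56]
t=13: [88, 67, 28, 28, 88, 67, 67, 28]
t=14: [69, 15, 79, 79, 69, 15, 15, 79]
t=15: [18, 43, 43, 43, 18, 43, 43, 43]
t=16: [54, 62, 62, 62, 54, 62, 62, 62]
t=17: [27, 6, 6, 6, 27, 6, 6, 6]
t=18: [74, 20, 20, 20, 74, 20, 20, 20]
t=19: [33, 58, 58, 58, 33, 58, 58, 58]
t=20: [84, 20, 20, 20, 84, 20, 20, 20]
t=21: [60, 60, 60, 60, 60, 60, 60, 60]
t=22: [12, 12, 12, 12, 12, 12, 12, 12]
t=23: [36, 36, 36, 36, 36, 36, 36, 36]
t=24: [84, 84, 84, 84, 84, 84, 84, 84]
t=25: [60, 60, 60, 60, 60, 60, 60, 60]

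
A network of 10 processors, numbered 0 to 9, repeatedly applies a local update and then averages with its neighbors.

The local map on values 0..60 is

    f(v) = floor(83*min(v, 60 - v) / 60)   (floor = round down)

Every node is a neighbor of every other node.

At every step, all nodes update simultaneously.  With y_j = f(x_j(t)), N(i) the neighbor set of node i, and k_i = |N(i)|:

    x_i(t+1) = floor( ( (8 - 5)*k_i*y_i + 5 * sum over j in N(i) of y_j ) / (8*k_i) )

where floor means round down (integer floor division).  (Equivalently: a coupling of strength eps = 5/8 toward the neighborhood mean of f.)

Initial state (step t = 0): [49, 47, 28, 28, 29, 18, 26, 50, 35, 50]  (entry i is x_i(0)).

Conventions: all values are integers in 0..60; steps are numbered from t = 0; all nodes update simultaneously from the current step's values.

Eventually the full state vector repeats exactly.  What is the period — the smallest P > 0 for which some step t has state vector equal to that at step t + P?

Simulating step by step:
t=0: [49, 47, 28, 28, 29, 18, 26, 50, 35, 50]
t=1: [23, 23, 30, 30, 30, 25, 29, 22, 28, 22]
t=2: [34, 34, 37, 37, 37, 35, 37, 33, 36, 33]
t=3: [33, 33, 32, 32, 32, 33, 32, 34, 33, 34]
t=4: [37, 37, 37, 37, 37, 37, 37, 36, 37, 36]
t=5: [31, 31, 31, 31, 31, 31, 31, 31, 31, 31]
t=6: [40, 40, 40, 40, 40, 40, 40, 40, 40, 40]
t=7: [27, 27, 27, 27, 27, 27, 27, 27, 27, 27]
t=8: [37, 37, 37, 37, 37, 37, 37, 37, 37, 37]
t=9: [31, 31, 31, 31, 31, 31, 31, 31, 31, 31]

Answer: 4
Key observation: The state at step 5, [31, 31, 31, 31, 31, 31, 31, 31, 31, 31], reappears at step 9 — and no state repeats earlier — so the cycle the system enters has period 4.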